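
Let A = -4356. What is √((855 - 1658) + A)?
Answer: I*√5159 ≈ 71.826*I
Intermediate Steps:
√((855 - 1658) + A) = √((855 - 1658) - 4356) = √(-803 - 4356) = √(-5159) = I*√5159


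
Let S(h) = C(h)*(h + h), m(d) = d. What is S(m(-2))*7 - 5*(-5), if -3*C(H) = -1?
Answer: 47/3 ≈ 15.667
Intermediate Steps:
C(H) = ⅓ (C(H) = -⅓*(-1) = ⅓)
S(h) = 2*h/3 (S(h) = (h + h)/3 = (2*h)/3 = 2*h/3)
S(m(-2))*7 - 5*(-5) = ((⅔)*(-2))*7 - 5*(-5) = -4/3*7 + 25 = -28/3 + 25 = 47/3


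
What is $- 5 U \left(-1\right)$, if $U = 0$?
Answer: $0$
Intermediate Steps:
$- 5 U \left(-1\right) = \left(-5\right) 0 \left(-1\right) = 0 \left(-1\right) = 0$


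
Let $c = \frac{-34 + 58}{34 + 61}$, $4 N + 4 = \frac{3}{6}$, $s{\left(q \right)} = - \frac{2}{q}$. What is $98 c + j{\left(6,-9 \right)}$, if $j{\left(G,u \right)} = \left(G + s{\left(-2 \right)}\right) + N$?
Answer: $\frac{23471}{760} \approx 30.883$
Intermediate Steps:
$N = - \frac{7}{8}$ ($N = -1 + \frac{3 \cdot \frac{1}{6}}{4} = -1 + \frac{1}{4} \cdot \frac{1}{2} = -1 + \frac{1}{8} = - \frac{7}{8} \approx -0.875$)
$j{\left(G,u \right)} = \frac{1}{8} + G$ ($j{\left(G,u \right)} = \left(G - \frac{2}{-2}\right) - \frac{7}{8} = \left(G - -1\right) - \frac{7}{8} = \left(G + 1\right) - \frac{7}{8} = \left(1 + G\right) - \frac{7}{8} = \frac{1}{8} + G$)
$c = \frac{24}{95} \approx 0.25263$
$98 c + j{\left(6,-9 \right)} = 98 \cdot \frac{24}{95} + \left(\frac{1}{8} + 6\right) = \frac{2352}{95} + \frac{49}{8} = \frac{23471}{760}$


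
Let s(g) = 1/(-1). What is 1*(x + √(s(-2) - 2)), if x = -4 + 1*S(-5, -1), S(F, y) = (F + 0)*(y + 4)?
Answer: -19 + I*√3 ≈ -19.0 + 1.732*I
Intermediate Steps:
s(g) = -1
S(F, y) = F*(4 + y)
x = -19 (x = -4 + 1*(-5*(4 - 1)) = -4 + 1*(-5*3) = -4 + 1*(-15) = -4 - 15 = -19)
1*(x + √(s(-2) - 2)) = 1*(-19 + √(-1 - 2)) = 1*(-19 + √(-3)) = 1*(-19 + I*√3) = -19 + I*√3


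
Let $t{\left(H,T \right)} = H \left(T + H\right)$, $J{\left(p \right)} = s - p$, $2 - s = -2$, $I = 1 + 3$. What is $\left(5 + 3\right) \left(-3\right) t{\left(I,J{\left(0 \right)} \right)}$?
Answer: $-768$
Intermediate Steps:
$I = 4$
$s = 4$ ($s = 2 - -2 = 2 + 2 = 4$)
$J{\left(p \right)} = 4 - p$
$t{\left(H,T \right)} = H \left(H + T\right)$
$\left(5 + 3\right) \left(-3\right) t{\left(I,J{\left(0 \right)} \right)} = \left(5 + 3\right) \left(-3\right) 4 \left(4 + \left(4 - 0\right)\right) = 8 \left(-3\right) 4 \left(4 + \left(4 + 0\right)\right) = - 24 \cdot 4 \left(4 + 4\right) = - 24 \cdot 4 \cdot 8 = \left(-24\right) 32 = -768$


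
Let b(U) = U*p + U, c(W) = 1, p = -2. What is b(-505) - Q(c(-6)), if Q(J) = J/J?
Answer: 504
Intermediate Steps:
Q(J) = 1
b(U) = -U (b(U) = U*(-2) + U = -2*U + U = -U)
b(-505) - Q(c(-6)) = -1*(-505) - 1*1 = 505 - 1 = 504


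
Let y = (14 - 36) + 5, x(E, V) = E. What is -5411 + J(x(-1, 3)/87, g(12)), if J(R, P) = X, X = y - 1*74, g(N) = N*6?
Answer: -5502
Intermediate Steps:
y = -17 (y = -22 + 5 = -17)
g(N) = 6*N
X = -91 (X = -17 - 1*74 = -17 - 74 = -91)
J(R, P) = -91
-5411 + J(x(-1, 3)/87, g(12)) = -5411 - 91 = -5502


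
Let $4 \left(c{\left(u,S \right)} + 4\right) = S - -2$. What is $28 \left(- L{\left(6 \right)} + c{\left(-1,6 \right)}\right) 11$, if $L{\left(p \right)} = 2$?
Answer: $-1232$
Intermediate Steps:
$c{\left(u,S \right)} = - \frac{7}{2} + \frac{S}{4}$ ($c{\left(u,S \right)} = -4 + \frac{S - -2}{4} = -4 + \frac{S + 2}{4} = -4 + \frac{2 + S}{4} = -4 + \left(\frac{1}{2} + \frac{S}{4}\right) = - \frac{7}{2} + \frac{S}{4}$)
$28 \left(- L{\left(6 \right)} + c{\left(-1,6 \right)}\right) 11 = 28 \left(\left(-1\right) 2 + \left(- \frac{7}{2} + \frac{1}{4} \cdot 6\right)\right) 11 = 28 \left(-2 + \left(- \frac{7}{2} + \frac{3}{2}\right)\right) 11 = 28 \left(-2 - 2\right) 11 = 28 \left(\left(-4\right) 11\right) = 28 \left(-44\right) = -1232$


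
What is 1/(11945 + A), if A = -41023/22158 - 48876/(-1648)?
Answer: 4564548/54650449423 ≈ 8.3523e-5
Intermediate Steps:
A = 126923563/4564548 (A = -41023*1/22158 - 48876*(-1/1648) = -41023/22158 + 12219/412 = 126923563/4564548 ≈ 27.806)
1/(11945 + A) = 1/(11945 + 126923563/4564548) = 1/(54650449423/4564548) = 4564548/54650449423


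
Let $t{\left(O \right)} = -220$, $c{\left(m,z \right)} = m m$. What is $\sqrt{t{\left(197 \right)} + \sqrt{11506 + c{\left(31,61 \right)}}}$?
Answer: $\sqrt{-220 + \sqrt{12467}} \approx 10.409 i$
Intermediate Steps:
$c{\left(m,z \right)} = m^{2}$
$\sqrt{t{\left(197 \right)} + \sqrt{11506 + c{\left(31,61 \right)}}} = \sqrt{-220 + \sqrt{11506 + 31^{2}}} = \sqrt{-220 + \sqrt{11506 + 961}} = \sqrt{-220 + \sqrt{12467}}$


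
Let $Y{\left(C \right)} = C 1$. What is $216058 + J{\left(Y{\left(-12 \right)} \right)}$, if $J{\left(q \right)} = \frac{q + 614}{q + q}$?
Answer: $\frac{2592395}{12} \approx 2.1603 \cdot 10^{5}$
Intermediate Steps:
$Y{\left(C \right)} = C$
$J{\left(q \right)} = \frac{614 + q}{2 q}$
$216058 + J{\left(Y{\left(-12 \right)} \right)} = 216058 + \frac{614 - 12}{2 \left(-12\right)} = 216058 + \frac{1}{2} \left(- \frac{1}{12}\right) 602 = 216058 - \frac{301}{12} = \frac{2592395}{12}$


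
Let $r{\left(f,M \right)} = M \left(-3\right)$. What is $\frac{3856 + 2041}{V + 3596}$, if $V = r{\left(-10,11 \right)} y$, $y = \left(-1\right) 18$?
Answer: $\frac{5897}{4190} \approx 1.4074$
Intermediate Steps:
$y = -18$
$r{\left(f,M \right)} = - 3 M$
$V = 594$ ($V = \left(-3\right) 11 \left(-18\right) = \left(-33\right) \left(-18\right) = 594$)
$\frac{3856 + 2041}{V + 3596} = \frac{3856 + 2041}{594 + 3596} = \frac{5897}{4190}$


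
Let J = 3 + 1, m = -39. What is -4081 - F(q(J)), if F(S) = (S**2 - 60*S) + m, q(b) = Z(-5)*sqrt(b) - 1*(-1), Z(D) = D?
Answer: -4663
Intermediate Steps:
J = 4
q(b) = 1 - 5*sqrt(b) (q(b) = -5*sqrt(b) - 1*(-1) = -5*sqrt(b) + 1 = 1 - 5*sqrt(b))
F(S) = -39 + S**2 - 60*S (F(S) = (S**2 - 60*S) - 39 = -39 + S**2 - 60*S)
-4081 - F(q(J)) = -4081 - (-39 + (1 - 5*sqrt(4))**2 - 60*(1 - 5*sqrt(4))) = -4081 - (-39 + (1 - 5*2)**2 - 60*(1 - 5*2)) = -4081 - (-39 + (1 - 10)**2 - 60*(1 - 10)) = -4081 - (-39 + (-9)**2 - 60*(-9)) = -4081 - (-39 + 81 + 540) = -4081 - 1*582 = -4081 - 582 = -4663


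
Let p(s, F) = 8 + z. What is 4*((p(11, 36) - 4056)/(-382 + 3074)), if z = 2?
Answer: -4046/673 ≈ -6.0119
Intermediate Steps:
p(s, F) = 10 (p(s, F) = 8 + 2 = 10)
4*((p(11, 36) - 4056)/(-382 + 3074)) = 4*((10 - 4056)/(-382 + 3074)) = 4*(-4046/2692) = 4*(-4046*1/2692) = 4*(-2023/1346) = -4046/673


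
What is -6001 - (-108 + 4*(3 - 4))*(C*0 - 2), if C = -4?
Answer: -6225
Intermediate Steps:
-6001 - (-108 + 4*(3 - 4))*(C*0 - 2) = -6001 - (-108 + 4*(3 - 4))*(-4*0 - 2) = -6001 - (-108 + 4*(-1))*(0 - 2) = -6001 - (-108 - 4)*(-2) = -6001 - (-112)*(-2) = -6001 - 1*224 = -6001 - 224 = -6225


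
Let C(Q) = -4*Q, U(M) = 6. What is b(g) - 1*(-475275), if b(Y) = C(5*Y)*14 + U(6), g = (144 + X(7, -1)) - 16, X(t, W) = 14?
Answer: 435521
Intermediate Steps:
g = 142 (g = (144 + 14) - 16 = 158 - 16 = 142)
b(Y) = 6 - 280*Y (b(Y) = -20*Y*14 + 6 = -280*Y + 6 = 6 - 280*Y)
b(g) - 1*(-475275) = (6 - 280*142) - 1*(-475275) = (6 - 39760) + 475275 = -39754 + 475275 = 435521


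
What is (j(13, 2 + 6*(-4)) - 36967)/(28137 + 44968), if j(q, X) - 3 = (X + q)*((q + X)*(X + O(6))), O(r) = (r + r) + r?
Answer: -37288/73105 ≈ -0.51006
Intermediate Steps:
O(r) = 3*r (O(r) = 2*r + r = 3*r)
j(q, X) = 3 + (X + q)²*(18 + X) (j(q, X) = 3 + (X + q)*((q + X)*(X + 3*6)) = 3 + (X + q)*((X + q)*(X + 18)) = 3 + (X + q)*((X + q)*(18 + X)) = 3 + (X + q)*((18 + X)*(X + q)) = 3 + (X + q)²*(18 + X))
(j(13, 2 + 6*(-4)) - 36967)/(28137 + 44968) = ((3 + 18*((2 + 6*(-4)) + 13)² + (2 + 6*(-4))*((2 + 6*(-4)) + 13)²) - 36967)/(28137 + 44968) = ((3 + 18*((2 - 24) + 13)² + (2 - 24)*((2 - 24) + 13)²) - 36967)/73105 = ((3 + 18*(-22 + 13)² - 22*(-22 + 13)²) - 36967)*(1/73105) = ((3 + 18*(-9)² - 22*(-9)²) - 36967)*(1/73105) = ((3 + 18*81 - 22*81) - 36967)*(1/73105) = ((3 + 1458 - 1782) - 36967)*(1/73105) = (-321 - 36967)*(1/73105) = -37288*1/73105 = -37288/73105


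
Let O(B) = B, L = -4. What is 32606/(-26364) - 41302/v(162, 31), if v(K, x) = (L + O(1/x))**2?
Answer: -174485445497/66476826 ≈ -2624.8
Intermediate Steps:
v(K, x) = (-4 + 1/x)**2
32606/(-26364) - 41302/v(162, 31) = 32606/(-26364) - 41302*961/(-1 + 4*31)**2 = 32606*(-1/26364) - 41302*961/(-1 + 124)**2 = -16303/13182 - 41302/((1/961)*123**2) = -16303/13182 - 41302/((1/961)*15129) = -16303/13182 - 41302/15129/961 = -16303/13182 - 41302*961/15129 = -16303/13182 - 39691222/15129 = -174485445497/66476826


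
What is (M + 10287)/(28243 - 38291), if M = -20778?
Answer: 10491/10048 ≈ 1.0441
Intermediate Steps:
(M + 10287)/(28243 - 38291) = (-20778 + 10287)/(28243 - 38291) = -10491/(-10048) = -10491*(-1/10048) = 10491/10048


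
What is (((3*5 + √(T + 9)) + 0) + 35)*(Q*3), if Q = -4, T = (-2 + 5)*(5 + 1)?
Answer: -600 - 36*√3 ≈ -662.35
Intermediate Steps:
T = 18 (T = 3*6 = 18)
(((3*5 + √(T + 9)) + 0) + 35)*(Q*3) = (((3*5 + √(18 + 9)) + 0) + 35)*(-4*3) = (((15 + √27) + 0) + 35)*(-12) = (((15 + 3*√3) + 0) + 35)*(-12) = ((15 + 3*√3) + 35)*(-12) = (50 + 3*√3)*(-12) = -600 - 36*√3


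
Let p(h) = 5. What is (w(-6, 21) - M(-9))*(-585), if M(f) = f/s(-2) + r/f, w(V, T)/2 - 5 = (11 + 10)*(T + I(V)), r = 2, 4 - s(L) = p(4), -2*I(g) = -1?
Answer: -528970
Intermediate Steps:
I(g) = ½ (I(g) = -½*(-1) = ½)
s(L) = -1 (s(L) = 4 - 1*5 = 4 - 5 = -1)
w(V, T) = 31 + 42*T (w(V, T) = 10 + 2*((11 + 10)*(T + ½)) = 10 + 2*(21*(½ + T)) = 10 + 2*(21/2 + 21*T) = 10 + (21 + 42*T) = 31 + 42*T)
M(f) = -f + 2/f (M(f) = f/(-1) + 2/f = f*(-1) + 2/f = -f + 2/f)
(w(-6, 21) - M(-9))*(-585) = ((31 + 42*21) - (-1*(-9) + 2/(-9)))*(-585) = ((31 + 882) - (9 + 2*(-⅑)))*(-585) = (913 - (9 - 2/9))*(-585) = (913 - 1*79/9)*(-585) = (913 - 79/9)*(-585) = (8138/9)*(-585) = -528970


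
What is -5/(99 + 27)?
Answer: -5/126 ≈ -0.039683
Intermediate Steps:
-5/(99 + 27) = -5/126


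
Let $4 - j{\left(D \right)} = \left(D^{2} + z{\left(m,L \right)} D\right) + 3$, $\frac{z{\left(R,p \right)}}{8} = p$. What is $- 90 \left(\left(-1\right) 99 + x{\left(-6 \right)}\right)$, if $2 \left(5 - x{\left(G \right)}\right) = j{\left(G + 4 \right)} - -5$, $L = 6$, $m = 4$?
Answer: $12870$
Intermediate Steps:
$z{\left(R,p \right)} = 8 p$
$j{\left(D \right)} = 1 - D^{2} - 48 D$ ($j{\left(D \right)} = 4 - \left(\left(D^{2} + 8 \cdot 6 D\right) + 3\right) = 4 - \left(\left(D^{2} + 48 D\right) + 3\right) = 4 - \left(3 + D^{2} + 48 D\right) = 1 - D^{2} - 48 D$)
$x{\left(G \right)} = 98 + \frac{\left(4 + G\right)^{2}}{2} + 24 G$ ($x{\left(G \right)} = 5 - \frac{\left(1 - \left(G + 4\right)^{2} - 48 \left(G + 4\right)\right) - -5}{2} = 5 - \frac{\left(1 - \left(4 + G\right)^{2} - 48 \left(4 + G\right)\right) + 5}{2} = 5 - \frac{\left(1 - \left(4 + G\right)^{2} - \left(192 + 48 G\right)\right) + 5}{2} = 5 - \frac{\left(-191 - \left(4 + G\right)^{2} - 48 G\right) + 5}{2} = 5 - \frac{-186 - \left(4 + G\right)^{2} - 48 G}{2} = 5 + \left(93 + \frac{\left(4 + G\right)^{2}}{2} + 24 G\right) = 98 + \frac{\left(4 + G\right)^{2}}{2} + 24 G$)
$- 90 \left(\left(-1\right) 99 + x{\left(-6 \right)}\right) = - 90 \left(\left(-1\right) 99 + \left(106 + \frac{\left(-6\right)^{2}}{2} + 28 \left(-6\right)\right)\right) = - 90 \left(-99 + \left(106 + \frac{1}{2} \cdot 36 - 168\right)\right) = - 90 \left(-99 + \left(106 + 18 - 168\right)\right) = - 90 \left(-99 - 44\right) = \left(-90\right) \left(-143\right) = 12870$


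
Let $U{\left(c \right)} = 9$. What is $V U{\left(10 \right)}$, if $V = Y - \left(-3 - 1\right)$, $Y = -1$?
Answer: $27$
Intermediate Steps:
$V = 3$ ($V = -1 - \left(-3 - 1\right) = -1 - -4 = -1 + 4 = 3$)
$V U{\left(10 \right)} = 3 \cdot 9 = 27$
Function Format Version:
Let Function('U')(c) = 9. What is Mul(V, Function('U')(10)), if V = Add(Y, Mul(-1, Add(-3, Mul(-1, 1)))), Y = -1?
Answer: 27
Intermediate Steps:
V = 3 (V = Add(-1, Mul(-1, Add(-3, Mul(-1, 1)))) = Add(-1, Mul(-1, Add(-3, -1))) = Add(-1, Mul(-1, -4)) = Add(-1, 4) = 3)
Mul(V, Function('U')(10)) = Mul(3, 9) = 27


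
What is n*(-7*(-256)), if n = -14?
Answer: -25088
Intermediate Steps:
n*(-7*(-256)) = -(-98)*(-256) = -14*1792 = -25088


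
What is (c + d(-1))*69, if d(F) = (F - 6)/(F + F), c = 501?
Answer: 69621/2 ≈ 34811.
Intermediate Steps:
d(F) = (-6 + F)/(2*F) (d(F) = (-6 + F)/((2*F)) = (-6 + F)*(1/(2*F)) = (-6 + F)/(2*F))
(c + d(-1))*69 = (501 + (1/2)*(-6 - 1)/(-1))*69 = (501 + (1/2)*(-1)*(-7))*69 = (501 + 7/2)*69 = (1009/2)*69 = 69621/2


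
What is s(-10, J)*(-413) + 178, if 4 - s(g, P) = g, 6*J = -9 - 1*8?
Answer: -5604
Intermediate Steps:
J = -17/6 (J = (-9 - 1*8)/6 = (-9 - 8)/6 = (⅙)*(-17) = -17/6 ≈ -2.8333)
s(g, P) = 4 - g
s(-10, J)*(-413) + 178 = (4 - 1*(-10))*(-413) + 178 = (4 + 10)*(-413) + 178 = 14*(-413) + 178 = -5782 + 178 = -5604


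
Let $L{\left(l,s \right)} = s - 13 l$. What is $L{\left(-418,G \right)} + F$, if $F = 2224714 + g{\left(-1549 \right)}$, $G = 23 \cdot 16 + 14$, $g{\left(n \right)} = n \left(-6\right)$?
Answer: $2239824$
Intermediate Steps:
$g{\left(n \right)} = - 6 n$
$G = 382$ ($G = 368 + 14 = 382$)
$F = 2234008$ ($F = 2224714 - -9294 = 2224714 + 9294 = 2234008$)
$L{\left(-418,G \right)} + F = \left(382 - -5434\right) + 2234008 = \left(382 + 5434\right) + 2234008 = 5816 + 2234008 = 2239824$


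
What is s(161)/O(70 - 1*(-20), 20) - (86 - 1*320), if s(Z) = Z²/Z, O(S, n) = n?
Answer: 4841/20 ≈ 242.05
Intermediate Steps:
s(Z) = Z
s(161)/O(70 - 1*(-20), 20) - (86 - 1*320) = 161/20 - (86 - 1*320) = 161*(1/20) - (86 - 320) = 161/20 - 1*(-234) = 161/20 + 234 = 4841/20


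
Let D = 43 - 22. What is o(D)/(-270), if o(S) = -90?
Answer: ⅓ ≈ 0.33333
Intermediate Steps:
D = 21
o(D)/(-270) = -90/(-270) = -90*(-1/270) = ⅓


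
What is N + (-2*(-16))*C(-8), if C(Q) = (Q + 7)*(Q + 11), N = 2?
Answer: -94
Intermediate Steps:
C(Q) = (7 + Q)*(11 + Q)
N + (-2*(-16))*C(-8) = 2 + (-2*(-16))*(77 + (-8)² + 18*(-8)) = 2 + 32*(77 + 64 - 144) = 2 + 32*(-3) = 2 - 96 = -94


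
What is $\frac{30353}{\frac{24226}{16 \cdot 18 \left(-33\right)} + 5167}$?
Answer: $\frac{144237456}{24541471} \approx 5.8773$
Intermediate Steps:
$\frac{30353}{\frac{24226}{16 \cdot 18 \left(-33\right)} + 5167} = \frac{30353}{\frac{24226}{288 \left(-33\right)} + 5167} = \frac{30353}{\frac{24226}{-9504} + 5167} = \frac{30353}{24226 \left(- \frac{1}{9504}\right) + 5167} = \frac{30353}{- \frac{12113}{4752} + 5167} = \frac{30353}{\frac{24541471}{4752}} = 30353 \cdot \frac{4752}{24541471} = \frac{144237456}{24541471}$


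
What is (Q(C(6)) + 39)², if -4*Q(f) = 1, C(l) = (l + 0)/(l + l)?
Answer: 24025/16 ≈ 1501.6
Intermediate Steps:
C(l) = ½ (C(l) = l/((2*l)) = l*(1/(2*l)) = ½)
Q(f) = -¼ (Q(f) = -¼*1 = -¼)
(Q(C(6)) + 39)² = (-¼ + 39)² = (155/4)² = 24025/16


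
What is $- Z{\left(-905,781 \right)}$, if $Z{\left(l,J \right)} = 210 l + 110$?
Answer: $189940$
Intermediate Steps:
$Z{\left(l,J \right)} = 110 + 210 l$
$- Z{\left(-905,781 \right)} = - (110 + 210 \left(-905\right)) = - (110 - 190050) = \left(-1\right) \left(-189940\right) = 189940$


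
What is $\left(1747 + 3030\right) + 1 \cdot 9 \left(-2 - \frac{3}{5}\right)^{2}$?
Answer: $\frac{120946}{25} \approx 4837.8$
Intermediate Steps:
$\left(1747 + 3030\right) + 1 \cdot 9 \left(-2 - \frac{3}{5}\right)^{2} = 4777 + 9 \left(-2 - \frac{3}{5}\right)^{2} = 4777 + 9 \left(- \frac{13}{5}\right)^{2} = 4777 + 9 \cdot \frac{169}{25} = 4777 + \frac{1521}{25} = \frac{120946}{25}$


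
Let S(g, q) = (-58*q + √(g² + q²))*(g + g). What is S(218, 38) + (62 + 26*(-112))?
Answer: -963794 + 872*√12242 ≈ -8.6731e+5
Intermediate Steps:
S(g, q) = 2*g*(√(g² + q²) - 58*q) (S(g, q) = (√(g² + q²) - 58*q)*(2*g) = 2*g*(√(g² + q²) - 58*q))
S(218, 38) + (62 + 26*(-112)) = 2*218*(√(218² + 38²) - 58*38) + (62 + 26*(-112)) = 2*218*(√(47524 + 1444) - 2204) + (62 - 2912) = 2*218*(√48968 - 2204) - 2850 = 2*218*(2*√12242 - 2204) - 2850 = 2*218*(-2204 + 2*√12242) - 2850 = (-960944 + 872*√12242) - 2850 = -963794 + 872*√12242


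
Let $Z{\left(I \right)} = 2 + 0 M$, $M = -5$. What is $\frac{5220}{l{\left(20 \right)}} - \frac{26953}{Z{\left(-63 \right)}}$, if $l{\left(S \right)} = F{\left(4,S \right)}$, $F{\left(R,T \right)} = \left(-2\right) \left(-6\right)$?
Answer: $- \frac{26083}{2} \approx -13042.0$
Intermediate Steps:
$F{\left(R,T \right)} = 12$
$l{\left(S \right)} = 12$
$Z{\left(I \right)} = 2$ ($Z{\left(I \right)} = 2 + 0 \left(-5\right) = 2 + 0 = 2$)
$\frac{5220}{l{\left(20 \right)}} - \frac{26953}{Z{\left(-63 \right)}} = \frac{5220}{12} - \frac{26953}{2} = 5220 \cdot \frac{1}{12} - \frac{26953}{2} = 435 - \frac{26953}{2} = - \frac{26083}{2}$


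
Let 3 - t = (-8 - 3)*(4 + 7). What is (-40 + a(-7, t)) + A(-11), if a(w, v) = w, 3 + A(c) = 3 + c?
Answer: -58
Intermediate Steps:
A(c) = c (A(c) = -3 + (3 + c) = c)
t = 124 (t = 3 - (-8 - 3)*(4 + 7) = 3 - (-11)*11 = 3 - 1*(-121) = 3 + 121 = 124)
(-40 + a(-7, t)) + A(-11) = (-40 - 7) - 11 = -47 - 11 = -58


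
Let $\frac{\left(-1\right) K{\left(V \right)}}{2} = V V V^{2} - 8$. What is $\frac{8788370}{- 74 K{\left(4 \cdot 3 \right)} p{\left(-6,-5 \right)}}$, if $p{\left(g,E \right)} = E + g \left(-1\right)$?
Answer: $\frac{4394185}{1533872} \approx 2.8648$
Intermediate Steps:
$p{\left(g,E \right)} = E - g$
$K{\left(V \right)} = 16 - 2 V^{4}$ ($K{\left(V \right)} = - 2 \left(V V V^{2} - 8\right) = - 2 \left(V^{2} V^{2} - 8\right) = - 2 \left(V^{4} - 8\right) = - 2 \left(-8 + V^{4}\right) = 16 - 2 V^{4}$)
$\frac{8788370}{- 74 K{\left(4 \cdot 3 \right)} p{\left(-6,-5 \right)}} = \frac{8788370}{- 74 \left(16 - 2 \left(4 \cdot 3\right)^{4}\right) \left(-5 - -6\right)} = \frac{8788370}{- 74 \left(16 - 2 \cdot 12^{4}\right) \left(-5 + 6\right)} = \frac{8788370}{- 74 \left(16 - 41472\right) 1} = \frac{8788370}{\left(-74\right) \left(-41456\right) 1} = \frac{8788370}{3067744 \cdot 1} = \frac{8788370}{3067744} = 8788370 \cdot \frac{1}{3067744} = \frac{4394185}{1533872}$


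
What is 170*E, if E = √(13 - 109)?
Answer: 680*I*√6 ≈ 1665.7*I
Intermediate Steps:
E = 4*I*√6 (E = √(-96) = 4*I*√6 ≈ 9.798*I)
170*E = 170*(4*I*√6) = 680*I*√6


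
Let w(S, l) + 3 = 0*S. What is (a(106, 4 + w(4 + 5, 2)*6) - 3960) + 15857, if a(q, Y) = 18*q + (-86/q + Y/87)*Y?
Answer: 63717617/4611 ≈ 13819.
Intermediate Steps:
w(S, l) = -3 (w(S, l) = -3 + 0*S = -3 + 0 = -3)
a(q, Y) = 18*q + Y*(-86/q + Y/87) (a(q, Y) = 18*q + (-86/q + Y*(1/87))*Y = 18*q + (-86/q + Y/87)*Y = 18*q + Y*(-86/q + Y/87))
(a(106, 4 + w(4 + 5, 2)*6) - 3960) + 15857 = ((18*106 + (4 - 3*6)**2/87 - 86*(4 - 3*6)/106) - 3960) + 15857 = ((1908 + (4 - 18)**2/87 - 86*(4 - 18)*1/106) - 3960) + 15857 = ((1908 + (1/87)*(-14)**2 - 86*(-14)*1/106) - 3960) + 15857 = ((1908 + (1/87)*196 + 602/53) - 3960) + 15857 = ((1908 + 196/87 + 602/53) - 3960) + 15857 = (8860550/4611 - 3960) + 15857 = -9399010/4611 + 15857 = 63717617/4611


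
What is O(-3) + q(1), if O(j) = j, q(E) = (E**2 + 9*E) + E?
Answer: 8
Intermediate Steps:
q(E) = E**2 + 10*E
O(-3) + q(1) = -3 + 1*(10 + 1) = -3 + 1*11 = -3 + 11 = 8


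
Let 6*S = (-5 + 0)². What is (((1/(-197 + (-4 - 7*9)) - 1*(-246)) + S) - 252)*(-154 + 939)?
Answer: -380725/264 ≈ -1442.1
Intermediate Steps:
S = 25/6 (S = (-5 + 0)²/6 = (⅙)*(-5)² = (⅙)*25 = 25/6 ≈ 4.1667)
(((1/(-197 + (-4 - 7*9)) - 1*(-246)) + S) - 252)*(-154 + 939) = (((1/(-197 + (-4 - 7*9)) - 1*(-246)) + 25/6) - 252)*(-154 + 939) = (((1/(-197 + (-4 - 63)) + 246) + 25/6) - 252)*785 = (((1/(-197 - 67) + 246) + 25/6) - 252)*785 = (((1/(-264) + 246) + 25/6) - 252)*785 = (((-1/264 + 246) + 25/6) - 252)*785 = ((64943/264 + 25/6) - 252)*785 = (66043/264 - 252)*785 = -485/264*785 = -380725/264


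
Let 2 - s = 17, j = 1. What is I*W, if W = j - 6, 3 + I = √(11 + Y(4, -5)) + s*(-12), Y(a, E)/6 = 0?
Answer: -885 - 5*√11 ≈ -901.58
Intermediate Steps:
Y(a, E) = 0 (Y(a, E) = 6*0 = 0)
s = -15 (s = 2 - 1*17 = 2 - 17 = -15)
I = 177 + √11 (I = -3 + (√(11 + 0) - 15*(-12)) = -3 + (√11 + 180) = -3 + (180 + √11) = 177 + √11 ≈ 180.32)
W = -5 (W = 1 - 6 = -5)
I*W = (177 + √11)*(-5) = -885 - 5*√11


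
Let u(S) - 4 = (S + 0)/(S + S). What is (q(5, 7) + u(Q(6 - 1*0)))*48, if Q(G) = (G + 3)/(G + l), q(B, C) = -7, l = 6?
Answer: -120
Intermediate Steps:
Q(G) = (3 + G)/(6 + G) (Q(G) = (G + 3)/(G + 6) = (3 + G)/(6 + G))
u(S) = 9/2 (u(S) = 4 + (S + 0)/(S + S) = 4 + S/((2*S)) = 4 + S*(1/(2*S)) = 4 + ½ = 9/2)
(q(5, 7) + u(Q(6 - 1*0)))*48 = (-7 + 9/2)*48 = -5/2*48 = -120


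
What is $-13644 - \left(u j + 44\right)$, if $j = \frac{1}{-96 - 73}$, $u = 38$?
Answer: $- \frac{2313234}{169} \approx -13688.0$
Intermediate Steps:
$j = - \frac{1}{169}$ ($j = \frac{1}{-169} = - \frac{1}{169} \approx -0.0059172$)
$-13644 - \left(u j + 44\right) = -13644 - \left(38 \left(- \frac{1}{169}\right) + 44\right) = -13644 - \left(- \frac{38}{169} + 44\right) = -13644 - \frac{7398}{169} = - \frac{2313234}{169}$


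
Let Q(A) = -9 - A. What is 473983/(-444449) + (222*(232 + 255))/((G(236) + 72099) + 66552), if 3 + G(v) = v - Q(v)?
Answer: -17893621621/61835744921 ≈ -0.28937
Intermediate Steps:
G(v) = 6 + 2*v (G(v) = -3 + (v - (-9 - v)) = -3 + (v + (9 + v)) = -3 + (9 + 2*v) = 6 + 2*v)
473983/(-444449) + (222*(232 + 255))/((G(236) + 72099) + 66552) = 473983/(-444449) + (222*(232 + 255))/(((6 + 2*236) + 72099) + 66552) = 473983*(-1/444449) + (222*487)/(((6 + 472) + 72099) + 66552) = -473983/444449 + 108114/((478 + 72099) + 66552) = -473983/444449 + 108114/(72577 + 66552) = -473983/444449 + 108114/139129 = -17893621621/61835744921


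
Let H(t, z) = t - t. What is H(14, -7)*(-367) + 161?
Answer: 161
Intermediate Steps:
H(t, z) = 0
H(14, -7)*(-367) + 161 = 0*(-367) + 161 = 0 + 161 = 161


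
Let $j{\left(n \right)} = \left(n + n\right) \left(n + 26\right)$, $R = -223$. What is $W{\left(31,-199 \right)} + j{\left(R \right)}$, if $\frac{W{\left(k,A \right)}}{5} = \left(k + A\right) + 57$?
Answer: $87307$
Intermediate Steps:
$W{\left(k,A \right)} = 285 + 5 A + 5 k$ ($W{\left(k,A \right)} = 5 \left(\left(k + A\right) + 57\right) = 5 \left(\left(A + k\right) + 57\right) = 5 \left(57 + A + k\right) = 285 + 5 A + 5 k$)
$j{\left(n \right)} = 2 n \left(26 + n\right)$
$W{\left(31,-199 \right)} + j{\left(R \right)} = \left(285 + 5 \left(-199\right) + 5 \cdot 31\right) + 2 \left(-223\right) \left(26 - 223\right) = \left(285 - 995 + 155\right) + 2 \left(-223\right) \left(-197\right) = -555 + 87862 = 87307$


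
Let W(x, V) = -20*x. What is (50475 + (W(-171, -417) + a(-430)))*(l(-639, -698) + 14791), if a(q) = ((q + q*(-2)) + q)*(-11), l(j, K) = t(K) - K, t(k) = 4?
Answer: 834995235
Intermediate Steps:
l(j, K) = 4 - K
a(q) = 0 (a(q) = ((q - 2*q) + q)*(-11) = (-q + q)*(-11) = 0*(-11) = 0)
(50475 + (W(-171, -417) + a(-430)))*(l(-639, -698) + 14791) = (50475 + (-20*(-171) + 0))*((4 - 1*(-698)) + 14791) = (50475 + (3420 + 0))*((4 + 698) + 14791) = (50475 + 3420)*(702 + 14791) = 53895*15493 = 834995235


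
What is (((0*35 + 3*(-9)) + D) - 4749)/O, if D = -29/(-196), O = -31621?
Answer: 936067/6197716 ≈ 0.15103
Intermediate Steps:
D = 29/196 (D = -29*(-1/196) = 29/196 ≈ 0.14796)
(((0*35 + 3*(-9)) + D) - 4749)/O = (((0*35 + 3*(-9)) + 29/196) - 4749)/(-31621) = (((0 - 27) + 29/196) - 4749)*(-1/31621) = ((-27 + 29/196) - 4749)*(-1/31621) = (-5263/196 - 4749)*(-1/31621) = -936067/196*(-1/31621) = 936067/6197716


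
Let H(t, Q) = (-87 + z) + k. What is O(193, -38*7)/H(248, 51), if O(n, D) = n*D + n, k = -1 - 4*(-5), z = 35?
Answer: 51145/33 ≈ 1549.8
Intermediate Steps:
k = 19 (k = -1 + 20 = 19)
O(n, D) = n + D*n (O(n, D) = D*n + n = n + D*n)
H(t, Q) = -33 (H(t, Q) = (-87 + 35) + 19 = -52 + 19 = -33)
O(193, -38*7)/H(248, 51) = (193*(1 - 38*7))/(-33) = (193*(1 - 266))*(-1/33) = (193*(-265))*(-1/33) = -51145*(-1/33) = 51145/33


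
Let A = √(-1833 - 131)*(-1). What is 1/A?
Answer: I*√491/982 ≈ 0.022565*I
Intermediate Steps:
A = -2*I*√491 (A = √(-1964)*(-1) = (2*I*√491)*(-1) = -2*I*√491 ≈ -44.317*I)
1/A = 1/(-2*I*√491) = I*√491/982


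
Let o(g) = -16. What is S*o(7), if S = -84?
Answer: 1344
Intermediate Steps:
S*o(7) = -84*(-16) = 1344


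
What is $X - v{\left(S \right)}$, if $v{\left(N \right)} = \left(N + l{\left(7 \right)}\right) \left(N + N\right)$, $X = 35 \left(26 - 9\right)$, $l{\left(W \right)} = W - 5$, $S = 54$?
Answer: $-5453$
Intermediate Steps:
$l{\left(W \right)} = -5 + W$
$X = 595$ ($X = 35 \cdot 17 = 595$)
$v{\left(N \right)} = 2 N \left(2 + N\right)$ ($v{\left(N \right)} = \left(N + \left(-5 + 7\right)\right) \left(N + N\right) = \left(N + 2\right) 2 N = \left(2 + N\right) 2 N = 2 N \left(2 + N\right)$)
$X - v{\left(S \right)} = 595 - 2 \cdot 54 \left(2 + 54\right) = 595 - 2 \cdot 54 \cdot 56 = 595 - 6048 = -5453$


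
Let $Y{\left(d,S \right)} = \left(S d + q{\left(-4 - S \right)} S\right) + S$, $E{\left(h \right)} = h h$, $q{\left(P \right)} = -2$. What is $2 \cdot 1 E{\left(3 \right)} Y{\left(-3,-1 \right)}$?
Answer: $72$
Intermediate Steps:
$E{\left(h \right)} = h^{2}$
$Y{\left(d,S \right)} = - S + S d$ ($Y{\left(d,S \right)} = \left(S d - 2 S\right) + S = \left(- 2 S + S d\right) + S = - S + S d$)
$2 \cdot 1 E{\left(3 \right)} Y{\left(-3,-1 \right)} = 2 \cdot 1 \cdot 3^{2} \left(- (-1 - 3)\right) = 2 \cdot 9 \left(\left(-1\right) \left(-4\right)\right) = 2 \cdot 9 \cdot 4 = 2 \cdot 36 = 72$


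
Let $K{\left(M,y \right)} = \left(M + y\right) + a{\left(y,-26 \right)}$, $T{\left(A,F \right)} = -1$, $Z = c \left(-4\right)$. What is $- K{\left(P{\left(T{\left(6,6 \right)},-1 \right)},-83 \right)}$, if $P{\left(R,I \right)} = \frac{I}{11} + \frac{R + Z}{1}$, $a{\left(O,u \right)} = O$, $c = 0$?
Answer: $\frac{1838}{11} \approx 167.09$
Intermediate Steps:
$Z = 0$ ($Z = 0 \left(-4\right) = 0$)
$P{\left(R,I \right)} = R + \frac{I}{11}$ ($P{\left(R,I \right)} = \frac{I}{11} + \frac{R + 0}{1} = I \frac{1}{11} + R 1 = \frac{I}{11} + R = R + \frac{I}{11}$)
$K{\left(M,y \right)} = M + 2 y$ ($K{\left(M,y \right)} = \left(M + y\right) + y = M + 2 y$)
$- K{\left(P{\left(T{\left(6,6 \right)},-1 \right)},-83 \right)} = - (\left(-1 + \frac{1}{11} \left(-1\right)\right) + 2 \left(-83\right)) = - (\left(-1 - \frac{1}{11}\right) - 166) = - (- \frac{12}{11} - 166) = \left(-1\right) \left(- \frac{1838}{11}\right) = \frac{1838}{11}$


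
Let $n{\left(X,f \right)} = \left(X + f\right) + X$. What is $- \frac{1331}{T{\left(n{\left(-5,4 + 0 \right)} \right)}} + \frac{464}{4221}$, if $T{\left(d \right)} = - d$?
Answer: $- \frac{1871789}{8442} \approx -221.72$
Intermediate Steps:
$n{\left(X,f \right)} = f + 2 X$
$- \frac{1331}{T{\left(n{\left(-5,4 + 0 \right)} \right)}} + \frac{464}{4221} = - \frac{1331}{\left(-1\right) \left(\left(4 + 0\right) + 2 \left(-5\right)\right)} + \frac{464}{4221} = - \frac{1331}{\left(-1\right) \left(4 - 10\right)} + 464 \cdot \frac{1}{4221} = - \frac{1331}{\left(-1\right) \left(-6\right)} + \frac{464}{4221} = - \frac{1331}{6} + \frac{464}{4221} = - \frac{1871789}{8442}$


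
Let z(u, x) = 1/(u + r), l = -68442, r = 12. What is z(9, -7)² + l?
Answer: -30182921/441 ≈ -68442.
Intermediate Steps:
z(u, x) = 1/(12 + u) (z(u, x) = 1/(u + 12) = 1/(12 + u))
z(9, -7)² + l = (1/(12 + 9))² - 68442 = (1/21)² - 68442 = 1/441 - 68442 = -30182921/441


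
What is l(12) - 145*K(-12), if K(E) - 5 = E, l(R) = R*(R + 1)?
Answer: 1171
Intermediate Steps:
l(R) = R*(1 + R)
K(E) = 5 + E
l(12) - 145*K(-12) = 12*(1 + 12) - 145*(5 - 12) = 12*13 - 145*(-7) = 156 + 1015 = 1171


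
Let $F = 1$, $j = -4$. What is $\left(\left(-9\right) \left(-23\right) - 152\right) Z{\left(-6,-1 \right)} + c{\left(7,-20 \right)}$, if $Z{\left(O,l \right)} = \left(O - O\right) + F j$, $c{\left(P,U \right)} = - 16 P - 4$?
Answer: $-336$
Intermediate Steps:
$c{\left(P,U \right)} = -4 - 16 P$
$Z{\left(O,l \right)} = -4$ ($Z{\left(O,l \right)} = \left(O - O\right) + 1 \left(-4\right) = 0 - 4 = -4$)
$\left(\left(-9\right) \left(-23\right) - 152\right) Z{\left(-6,-1 \right)} + c{\left(7,-20 \right)} = \left(\left(-9\right) \left(-23\right) - 152\right) \left(-4\right) - 116 = \left(207 - 152\right) \left(-4\right) - 116 = 55 \left(-4\right) - 116 = -220 - 116 = -336$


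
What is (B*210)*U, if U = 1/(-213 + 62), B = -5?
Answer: 1050/151 ≈ 6.9536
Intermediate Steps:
U = -1/151 (U = 1/(-151) = -1/151 ≈ -0.0066225)
(B*210)*U = -5*210*(-1/151) = -1050*(-1/151) = 1050/151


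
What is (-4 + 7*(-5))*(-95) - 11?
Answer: 3694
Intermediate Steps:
(-4 + 7*(-5))*(-95) - 11 = (-4 - 35)*(-95) - 11 = -39*(-95) - 11 = 3705 - 11 = 3694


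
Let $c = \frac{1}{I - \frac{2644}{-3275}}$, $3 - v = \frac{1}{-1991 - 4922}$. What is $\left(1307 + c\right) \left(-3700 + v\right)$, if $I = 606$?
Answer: $- \frac{33191299128316440}{6869081711} \approx -4.832 \cdot 10^{6}$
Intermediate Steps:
$v = \frac{20740}{6913}$ ($v = 3 - \frac{1}{-1991 - 4922} = 3 - \frac{1}{-6913} = 3 - - \frac{1}{6913} = 3 + \frac{1}{6913} = \frac{20740}{6913} \approx 3.0001$)
$c = \frac{3275}{1987294}$ ($c = \frac{1}{606 - \frac{2644}{-3275}} = \frac{1}{606 - - \frac{2644}{3275}} = \frac{1}{606 + \frac{2644}{3275}} = \frac{1}{\frac{1987294}{3275}} = \frac{3275}{1987294} \approx 0.001648$)
$\left(1307 + c\right) \left(-3700 + v\right) = \left(1307 + \frac{3275}{1987294}\right) \left(-3700 + \frac{20740}{6913}\right) = \frac{2597396533}{1987294} \left(- \frac{25557360}{6913}\right) = - \frac{33191299128316440}{6869081711}$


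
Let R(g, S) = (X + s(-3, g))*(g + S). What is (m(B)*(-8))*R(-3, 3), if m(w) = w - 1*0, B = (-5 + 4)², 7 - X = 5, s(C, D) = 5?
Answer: 0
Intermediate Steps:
X = 2 (X = 7 - 1*5 = 7 - 5 = 2)
R(g, S) = 7*S + 7*g (R(g, S) = (2 + 5)*(g + S) = 7*(S + g) = 7*S + 7*g)
B = 1 (B = (-1)² = 1)
m(w) = w (m(w) = w + 0 = w)
(m(B)*(-8))*R(-3, 3) = (1*(-8))*(7*3 + 7*(-3)) = -8*(21 - 21) = -8*0 = 0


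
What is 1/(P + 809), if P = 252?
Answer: 1/1061 ≈ 0.00094251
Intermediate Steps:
1/(P + 809) = 1/(252 + 809) = 1/1061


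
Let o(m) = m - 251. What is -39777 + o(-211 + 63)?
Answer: -40176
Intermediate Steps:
o(m) = -251 + m
-39777 + o(-211 + 63) = -39777 + (-251 + (-211 + 63)) = -39777 + (-251 - 148) = -39777 - 399 = -40176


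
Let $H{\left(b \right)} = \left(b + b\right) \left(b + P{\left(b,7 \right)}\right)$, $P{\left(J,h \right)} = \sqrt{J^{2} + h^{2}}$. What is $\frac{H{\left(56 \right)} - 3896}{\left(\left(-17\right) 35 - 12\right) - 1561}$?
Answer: $- \frac{297}{271} - \frac{98 \sqrt{65}}{271} \approx -4.0114$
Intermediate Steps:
$H{\left(b \right)} = 2 b \left(b + \sqrt{49 + b^{2}}\right)$ ($H{\left(b \right)} = \left(b + b\right) \left(b + \sqrt{b^{2} + 7^{2}}\right) = 2 b \left(b + \sqrt{b^{2} + 49}\right) = 2 b \left(b + \sqrt{49 + b^{2}}\right)$)
$\frac{H{\left(56 \right)} - 3896}{\left(\left(-17\right) 35 - 12\right) - 1561} = \frac{2 \cdot 56 \left(56 + \sqrt{49 + 56^{2}}\right) - 3896}{\left(\left(-17\right) 35 - 12\right) - 1561} = \frac{2 \cdot 56 \left(56 + \sqrt{49 + 3136}\right) - 3896}{\left(-595 - 12\right) - 1561} = \frac{2 \cdot 56 \left(56 + \sqrt{3185}\right) - 3896}{-607 - 1561} = \frac{2 \cdot 56 \left(56 + 7 \sqrt{65}\right) - 3896}{-2168} = \left(\left(6272 + 784 \sqrt{65}\right) - 3896\right) \left(- \frac{1}{2168}\right) = \left(2376 + 784 \sqrt{65}\right) \left(- \frac{1}{2168}\right) = - \frac{297}{271} - \frac{98 \sqrt{65}}{271}$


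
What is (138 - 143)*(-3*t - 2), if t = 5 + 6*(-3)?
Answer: -185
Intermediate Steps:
t = -13 (t = 5 - 18 = -13)
(138 - 143)*(-3*t - 2) = (138 - 143)*(-3*(-13) - 2) = -5*(39 - 2) = -5*37 = -185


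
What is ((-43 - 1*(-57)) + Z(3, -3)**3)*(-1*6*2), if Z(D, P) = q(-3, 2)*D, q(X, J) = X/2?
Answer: 1851/2 ≈ 925.50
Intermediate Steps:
q(X, J) = X/2 (q(X, J) = X*(1/2) = X/2)
Z(D, P) = -3*D/2 (Z(D, P) = ((1/2)*(-3))*D = -3*D/2)
((-43 - 1*(-57)) + Z(3, -3)**3)*(-1*6*2) = ((-43 - 1*(-57)) + (-3/2*3)**3)*(-1*6*2) = ((-43 + 57) + (-9/2)**3)*(-6*2) = (14 - 729/8)*(-12) = -617/8*(-12) = 1851/2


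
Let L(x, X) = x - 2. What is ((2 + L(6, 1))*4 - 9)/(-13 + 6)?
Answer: -15/7 ≈ -2.1429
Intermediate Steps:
L(x, X) = -2 + x
((2 + L(6, 1))*4 - 9)/(-13 + 6) = ((2 + (-2 + 6))*4 - 9)/(-13 + 6) = ((2 + 4)*4 - 9)/(-7) = (6*4 - 9)*(-1/7) = (24 - 9)*(-1/7) = 15*(-1/7) = -15/7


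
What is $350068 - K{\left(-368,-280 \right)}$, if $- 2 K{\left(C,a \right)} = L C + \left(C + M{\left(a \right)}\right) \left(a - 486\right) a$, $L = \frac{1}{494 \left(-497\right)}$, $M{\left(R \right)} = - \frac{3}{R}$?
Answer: $- \frac{4801485411085}{122759} \approx -3.9113 \cdot 10^{7}$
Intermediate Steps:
$L = - \frac{1}{245518}$ ($L = \frac{1}{494} \left(- \frac{1}{497}\right) = - \frac{1}{245518} \approx -4.073 \cdot 10^{-6}$)
$K{\left(C,a \right)} = \frac{C}{491036} - \frac{a \left(-486 + a\right) \left(C - \frac{3}{a}\right)}{2}$ ($K{\left(C,a \right)} = - \frac{- \frac{C}{245518} + \left(C - \frac{3}{a}\right) \left(a - 486\right) a}{2} = - \frac{- \frac{C}{245518} + \left(C - \frac{3}{a}\right) \left(-486 + a\right) a}{2} = - \frac{- \frac{C}{245518} + \left(-486 + a\right) \left(C - \frac{3}{a}\right) a}{2} = - \frac{- \frac{C}{245518} + a \left(-486 + a\right) \left(C - \frac{3}{a}\right)}{2} = \frac{C}{491036} - \frac{a \left(-486 + a\right) \left(C - \frac{3}{a}\right)}{2}$)
$350068 - K{\left(-368,-280 \right)} = 350068 - \left(-729 + \frac{1}{491036} \left(-368\right) + \frac{3}{2} \left(-280\right) + 243 \left(-368\right) \left(-280\right) - - 184 \left(-280\right)^{2}\right) = 350068 - \left(-729 - \frac{92}{122759} - 420 + 25038720 - \left(-184\right) 78400\right) = 350068 - \left(-729 - \frac{92}{122759} - 420 + 25038720 + 14425600\right) = 350068 - \frac{4844459408697}{122759} = - \frac{4801485411085}{122759}$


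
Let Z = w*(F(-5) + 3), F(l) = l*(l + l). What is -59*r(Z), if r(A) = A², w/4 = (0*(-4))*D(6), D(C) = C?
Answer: 0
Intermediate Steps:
F(l) = 2*l² (F(l) = l*(2*l) = 2*l²)
w = 0 (w = 4*((0*(-4))*6) = 4*(0*6) = 4*0 = 0)
Z = 0 (Z = 0*(2*(-5)² + 3) = 0*(2*25 + 3) = 0*(50 + 3) = 0*53 = 0)
-59*r(Z) = -59*0² = -59*0 = 0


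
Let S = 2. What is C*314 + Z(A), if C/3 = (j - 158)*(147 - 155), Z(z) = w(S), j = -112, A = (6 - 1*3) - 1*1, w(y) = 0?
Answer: 2034720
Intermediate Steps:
A = 2 (A = (6 - 3) - 1 = 3 - 1 = 2)
Z(z) = 0
C = 6480 (C = 3*((-112 - 158)*(147 - 155)) = 3*(-270*(-8)) = 3*2160 = 6480)
C*314 + Z(A) = 6480*314 + 0 = 2034720 + 0 = 2034720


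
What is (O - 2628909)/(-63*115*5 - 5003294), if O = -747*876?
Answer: 3283281/5039519 ≈ 0.65151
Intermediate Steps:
O = -654372
(O - 2628909)/(-63*115*5 - 5003294) = (-654372 - 2628909)/(-63*115*5 - 5003294) = -3283281/(-7245*5 - 5003294) = -3283281/(-36225 - 5003294) = -3283281/(-5039519) = -3283281*(-1/5039519) = 3283281/5039519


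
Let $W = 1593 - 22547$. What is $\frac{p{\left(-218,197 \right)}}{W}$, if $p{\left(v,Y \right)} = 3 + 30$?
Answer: $- \frac{33}{20954} \approx -0.0015749$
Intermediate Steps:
$p{\left(v,Y \right)} = 33$
$W = -20954$ ($W = 1593 - 22547 = -20954$)
$\frac{p{\left(-218,197 \right)}}{W} = \frac{33}{-20954} = 33 \left(- \frac{1}{20954}\right) = - \frac{33}{20954}$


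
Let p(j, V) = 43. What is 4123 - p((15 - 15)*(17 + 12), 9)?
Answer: 4080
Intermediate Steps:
4123 - p((15 - 15)*(17 + 12), 9) = 4123 - 1*43 = 4123 - 43 = 4080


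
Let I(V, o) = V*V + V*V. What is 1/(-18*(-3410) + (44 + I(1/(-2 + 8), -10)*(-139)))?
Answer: 18/1105493 ≈ 1.6282e-5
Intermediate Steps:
I(V, o) = 2*V² (I(V, o) = V² + V² = 2*V²)
1/(-18*(-3410) + (44 + I(1/(-2 + 8), -10)*(-139))) = 1/(-18*(-3410) + (44 + (2*(1/(-2 + 8))²)*(-139))) = 1/(61380 + (44 + (2*(1/6)²)*(-139))) = 1/(61380 + (44 + (2*(⅙)²)*(-139))) = 1/(61380 + (44 + (2*(1/36))*(-139))) = 1/(61380 + (44 + (1/18)*(-139))) = 1/(61380 + (44 - 139/18)) = 1/(61380 + 653/18) = 1/(1105493/18) = 18/1105493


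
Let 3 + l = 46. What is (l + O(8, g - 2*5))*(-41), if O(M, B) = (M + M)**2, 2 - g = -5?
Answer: -12259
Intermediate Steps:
l = 43 (l = -3 + 46 = 43)
g = 7 (g = 2 - 1*(-5) = 2 + 5 = 7)
O(M, B) = 4*M**2 (O(M, B) = (2*M)**2 = 4*M**2)
(l + O(8, g - 2*5))*(-41) = (43 + 4*8**2)*(-41) = (43 + 4*64)*(-41) = (43 + 256)*(-41) = 299*(-41) = -12259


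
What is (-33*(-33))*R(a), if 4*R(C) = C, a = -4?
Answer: -1089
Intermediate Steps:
R(C) = C/4
(-33*(-33))*R(a) = (-33*(-33))*((1/4)*(-4)) = 1089*(-1) = -1089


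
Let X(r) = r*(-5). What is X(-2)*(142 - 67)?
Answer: 750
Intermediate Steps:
X(r) = -5*r
X(-2)*(142 - 67) = (-5*(-2))*(142 - 67) = 10*75 = 750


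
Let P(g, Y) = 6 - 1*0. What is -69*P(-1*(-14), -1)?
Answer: -414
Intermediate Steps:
P(g, Y) = 6 (P(g, Y) = 6 + 0 = 6)
-69*P(-1*(-14), -1) = -69*6 = -414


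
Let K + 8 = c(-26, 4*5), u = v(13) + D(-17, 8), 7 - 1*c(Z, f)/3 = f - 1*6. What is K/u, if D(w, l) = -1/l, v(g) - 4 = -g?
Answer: 232/73 ≈ 3.1781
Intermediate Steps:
v(g) = 4 - g
c(Z, f) = 39 - 3*f (c(Z, f) = 21 - 3*(f - 1*6) = 21 - 3*(f - 6) = 21 - 3*(-6 + f) = 21 + (18 - 3*f) = 39 - 3*f)
u = -73/8 (u = (4 - 1*13) - 1/8 = (4 - 13) - 1*⅛ = -9 - ⅛ = -73/8 ≈ -9.1250)
K = -29 (K = -8 + (39 - 12*5) = -8 + (39 - 3*20) = -8 + (39 - 60) = -8 - 21 = -29)
K/u = -29/(-73/8) = -29*(-8/73) = 232/73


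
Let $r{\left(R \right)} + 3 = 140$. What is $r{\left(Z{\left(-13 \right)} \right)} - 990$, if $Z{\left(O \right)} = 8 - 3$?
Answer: $-853$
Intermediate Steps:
$Z{\left(O \right)} = 5$ ($Z{\left(O \right)} = 8 - 3 = 5$)
$r{\left(R \right)} = 137$ ($r{\left(R \right)} = -3 + 140 = 137$)
$r{\left(Z{\left(-13 \right)} \right)} - 990 = 137 - 990 = -853$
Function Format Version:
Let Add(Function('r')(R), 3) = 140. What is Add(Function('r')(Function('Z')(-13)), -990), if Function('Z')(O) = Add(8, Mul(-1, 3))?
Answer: -853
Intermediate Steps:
Function('Z')(O) = 5 (Function('Z')(O) = Add(8, -3) = 5)
Function('r')(R) = 137 (Function('r')(R) = Add(-3, 140) = 137)
Add(Function('r')(Function('Z')(-13)), -990) = Add(137, -990) = -853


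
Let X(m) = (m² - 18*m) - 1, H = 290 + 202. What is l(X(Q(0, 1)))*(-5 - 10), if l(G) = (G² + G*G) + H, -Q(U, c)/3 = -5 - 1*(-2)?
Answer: -209100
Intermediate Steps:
Q(U, c) = 9 (Q(U, c) = -3*(-5 - 1*(-2)) = -3*(-5 + 2) = -3*(-3) = 9)
H = 492
X(m) = -1 + m² - 18*m
l(G) = 492 + 2*G² (l(G) = (G² + G*G) + 492 = (G² + G²) + 492 = 2*G² + 492 = 492 + 2*G²)
l(X(Q(0, 1)))*(-5 - 10) = (492 + 2*(-1 + 9² - 18*9)²)*(-5 - 10) = (492 + 2*(-1 + 81 - 162)²)*(-15) = (492 + 2*(-82)²)*(-15) = (492 + 2*6724)*(-15) = (492 + 13448)*(-15) = 13940*(-15) = -209100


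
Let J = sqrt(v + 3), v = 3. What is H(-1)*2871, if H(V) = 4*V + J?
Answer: -11484 + 2871*sqrt(6) ≈ -4451.5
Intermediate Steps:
J = sqrt(6) (J = sqrt(3 + 3) = sqrt(6) ≈ 2.4495)
H(V) = sqrt(6) + 4*V (H(V) = 4*V + sqrt(6) = sqrt(6) + 4*V)
H(-1)*2871 = (sqrt(6) + 4*(-1))*2871 = (sqrt(6) - 4)*2871 = (-4 + sqrt(6))*2871 = -11484 + 2871*sqrt(6)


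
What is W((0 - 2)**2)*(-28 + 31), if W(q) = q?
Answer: 12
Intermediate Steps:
W((0 - 2)**2)*(-28 + 31) = (0 - 2)**2*(-28 + 31) = (-2)**2*3 = 4*3 = 12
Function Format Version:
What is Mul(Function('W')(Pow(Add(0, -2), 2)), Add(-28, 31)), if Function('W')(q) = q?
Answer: 12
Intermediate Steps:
Mul(Function('W')(Pow(Add(0, -2), 2)), Add(-28, 31)) = Mul(Pow(Add(0, -2), 2), Add(-28, 31)) = Mul(Pow(-2, 2), 3) = Mul(4, 3) = 12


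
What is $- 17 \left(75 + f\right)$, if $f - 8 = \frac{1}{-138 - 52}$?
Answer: $- \frac{268073}{190} \approx -1410.9$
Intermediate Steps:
$f = \frac{1519}{190}$ ($f = 8 + \frac{1}{-138 - 52} = 8 + \frac{1}{-190} = 8 - \frac{1}{190} = \frac{1519}{190} \approx 7.9947$)
$- 17 \left(75 + f\right) = - 17 \left(75 + \frac{1519}{190}\right) = \left(-17\right) \frac{15769}{190} = - \frac{268073}{190}$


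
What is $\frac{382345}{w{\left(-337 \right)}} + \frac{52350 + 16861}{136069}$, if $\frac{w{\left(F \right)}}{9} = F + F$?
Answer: $- \frac{51605467879}{825394554} \approx -62.522$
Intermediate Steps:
$w{\left(F \right)} = 18 F$ ($w{\left(F \right)} = 9 \left(F + F\right) = 9 \cdot 2 F = 18 F$)
$\frac{382345}{w{\left(-337 \right)}} + \frac{52350 + 16861}{136069} = \frac{382345}{18 \left(-337\right)} + \frac{52350 + 16861}{136069} = \frac{382345}{-6066} + 69211 \cdot \frac{1}{136069} = 382345 \left(- \frac{1}{6066}\right) + \frac{69211}{136069} = - \frac{382345}{6066} + \frac{69211}{136069} = - \frac{51605467879}{825394554}$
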